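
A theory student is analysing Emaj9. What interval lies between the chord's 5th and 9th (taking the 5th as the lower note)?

perfect fifth

Spelling the chord: E, G♯, B, D♯, F♯.
That puts B below F♯.
From B to F♯ is 7 semitones, exactly the perfect fifth.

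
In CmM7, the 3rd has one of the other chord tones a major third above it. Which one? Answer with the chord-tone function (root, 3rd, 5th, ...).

C minor-major seventh: C-Eb-G-B.
The 3rd is Eb. A major third above Eb is G.
G is the chord's 5th.

5th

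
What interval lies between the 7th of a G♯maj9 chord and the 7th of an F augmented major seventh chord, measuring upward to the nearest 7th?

diminished seventh

The 7th of G♯maj9 is F𝄪; the 7th of F augmented major seventh is E.
F𝄪 up to E is 9 semitones, a whole step narrower than a major seventh, so the interval is diminished.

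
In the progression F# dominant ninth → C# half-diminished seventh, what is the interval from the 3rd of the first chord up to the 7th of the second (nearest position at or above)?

F# dominant ninth has A# as its 3rd, and C# half-diminished seventh has B as its 7th.
2 letter names make it a second; at 1 semitone (a half step narrower than major) the quality is minor.

minor 2nd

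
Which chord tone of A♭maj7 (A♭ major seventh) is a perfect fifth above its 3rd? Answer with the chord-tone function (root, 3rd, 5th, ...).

7th

A♭Δ7 (A♭ major seventh): A♭–C–E♭–G.
The 3rd is C. A perfect fifth above C is G.
G is the chord's 7th.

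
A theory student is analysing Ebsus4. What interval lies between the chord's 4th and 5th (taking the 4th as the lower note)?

major second

Eb sus4: Eb–Ab–Bb.
4th = Ab; 5th = Bb.
Counting 2 letters and 2 half steps from Ab gives a major second.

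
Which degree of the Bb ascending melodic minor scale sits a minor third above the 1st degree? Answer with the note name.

Db

The scale is Bb C Db Eb F G A.
The 1st degree is Bb; a minor third above that is Db — scale degree 3.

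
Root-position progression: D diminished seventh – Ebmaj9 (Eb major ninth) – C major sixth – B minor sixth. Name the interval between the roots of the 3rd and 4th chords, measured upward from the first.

M7

The roots are C and B.
Counting 7 letters and 11 half steps from C gives a major seventh.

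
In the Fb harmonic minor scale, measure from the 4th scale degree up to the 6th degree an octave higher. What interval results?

The scale runs Fb Gb Abb Bbb Cb Dbb Eb.
So we need the interval from Bbb up to Dbb.
Bbb up to Dbb is 15 semitones, a half step narrower than a major tenth, so the interval is minor.

minor tenth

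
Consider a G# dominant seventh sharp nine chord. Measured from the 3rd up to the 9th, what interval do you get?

G#7#9 (G# dominant seventh sharp nine): G#-B#-D#-F#-A##.
That puts B# below A##.
B# up to A## spans 7 letter names and 11 semitones — a major seventh.

major 7th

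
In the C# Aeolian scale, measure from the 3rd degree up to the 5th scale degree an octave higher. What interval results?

major 10th

The scale runs C# D# E F# G# A B.
So we need the interval from E up to G#.
From E to G# is 16 semitones, exactly the major tenth.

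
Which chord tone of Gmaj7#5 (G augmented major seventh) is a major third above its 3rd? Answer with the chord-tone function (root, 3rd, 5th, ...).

5th

Gmaj7#5 (G augmented major seventh) is spelled G-B-D#-F#.
The 3rd is B. A major third above B is D#.
D# is the chord's 5th.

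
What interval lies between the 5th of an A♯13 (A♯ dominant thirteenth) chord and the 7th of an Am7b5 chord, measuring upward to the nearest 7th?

A♯13 (A♯ dominant thirteenth) has E♯ as its 5th, and Am7b5 has G as its 7th.
3 letter names make it a third; at 2 semitones (a whole step narrower than major) the quality is diminished.

diminished third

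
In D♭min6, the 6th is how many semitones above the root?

The chord tones of D♭m6 are D♭–F♭–A♭–B♭.
D♭ to B♭ is a major sixth: 9 semitones.

9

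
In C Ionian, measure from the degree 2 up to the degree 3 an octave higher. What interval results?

M9

The scale runs C D E F G A B.
That puts D below E.
From D to E is 14 semitones, exactly the major ninth.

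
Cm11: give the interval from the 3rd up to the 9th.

Spelling the chord: C–Eb–G–Bb–D–F.
The 3rd is Eb and the 9th is D.
Eb up to D spans 7 letter names and 11 semitones — a major seventh.

major seventh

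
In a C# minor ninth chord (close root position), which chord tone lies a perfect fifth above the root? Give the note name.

G#

C#min9 is spelled C# E G# B D#.
The root is C#. A perfect fifth above C# is G#.
G# is the chord's 5th.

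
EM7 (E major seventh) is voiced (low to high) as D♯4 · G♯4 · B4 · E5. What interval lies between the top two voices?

perfect fourth

Those voices are B4 and E5.
B up to E spans 4 letter names and 5 semitones — a perfect fourth.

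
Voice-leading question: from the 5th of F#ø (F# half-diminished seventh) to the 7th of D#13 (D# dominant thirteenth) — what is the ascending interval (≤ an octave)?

augmented 1st

The 5th of F#ø (F# half-diminished seventh) is C; the 7th of D#13 (D# dominant thirteenth) is C#.
1 letter names make it a unison; at 1 semitone (a half step wider than perfect) the quality is augmented.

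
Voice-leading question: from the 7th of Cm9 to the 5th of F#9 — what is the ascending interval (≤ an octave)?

The 7th of Cm9 is Bb; the 5th of F#9 is C#.
From Bb to C#: 3 semitones over a second = augmented.

A2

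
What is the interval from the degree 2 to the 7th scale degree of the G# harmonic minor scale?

major sixth

The scale runs G# A# B C# D# E F##.
That puts A# below F##.
From A# to F## is 9 semitones, exactly the major sixth.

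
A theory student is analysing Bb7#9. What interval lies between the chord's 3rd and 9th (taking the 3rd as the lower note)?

The chord tones of Bb7#9 (Bb dominant seventh sharp nine) are Bb–D–F–Ab–C#.
So we need the interval from D up to C#.
D up to C# spans 7 letter names and 11 semitones — a major seventh.

major seventh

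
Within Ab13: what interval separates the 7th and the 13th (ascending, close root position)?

Ab13 is spelled Ab-C-Eb-Gb-Bb-F.
So we need the interval from Gb up to F.
Counting 7 letters and 11 half steps from Gb gives a major seventh.

major seventh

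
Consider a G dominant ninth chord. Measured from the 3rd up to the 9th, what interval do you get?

The chord tones of G dominant ninth are G B D F A.
So we need the interval from B up to A.
B up to A is 10 semitones, a half step narrower than a major seventh, so the interval is minor.

minor seventh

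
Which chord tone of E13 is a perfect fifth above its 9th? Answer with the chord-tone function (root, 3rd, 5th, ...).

13th

E13 (E dominant thirteenth) is spelled E G# B D F# C#.
The 9th is F#. A perfect fifth above F# is C#.
C# is the chord's 13th.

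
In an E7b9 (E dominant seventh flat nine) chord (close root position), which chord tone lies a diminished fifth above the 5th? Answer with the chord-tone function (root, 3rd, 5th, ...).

The chord tones of E7b9 (E dominant seventh flat nine) are E–G♯–B–D–F.
The 5th is B. A diminished fifth above B is F.
F is the chord's 9th.

9th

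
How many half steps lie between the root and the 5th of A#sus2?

7

The chord tones of A#sus2 are A#-B#-E#.
A# to E# is a perfect fifth: 7 semitones.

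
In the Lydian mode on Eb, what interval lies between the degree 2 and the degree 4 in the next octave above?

The scale runs Eb F G A Bb C D.
The degree 2 is F and the 4th scale degree (up an octave) is A.
F up to A spans 10 letter names and 16 semitones — a major tenth.

major tenth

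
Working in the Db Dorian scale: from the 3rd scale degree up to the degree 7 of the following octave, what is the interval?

P12

Db dorian: Db Eb Fb Gb Ab Bb Cb.
3rd scale degree = Fb; degree 7 (up an octave) = Cb.
Fb up to Cb spans 12 letter names and 19 semitones — a perfect twelfth.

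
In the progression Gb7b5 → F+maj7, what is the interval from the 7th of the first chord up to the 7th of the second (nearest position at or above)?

Gb7b5 has Fb as its 7th, and F+maj7 has E as its 7th.
From Fb to E: 12 semitones over a seventh = augmented.

augmented 7th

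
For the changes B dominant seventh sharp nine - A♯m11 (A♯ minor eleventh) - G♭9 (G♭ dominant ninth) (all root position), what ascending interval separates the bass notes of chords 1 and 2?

major seventh

The roots are B and A♯.
Counting 7 letters and 11 half steps from B gives a major seventh.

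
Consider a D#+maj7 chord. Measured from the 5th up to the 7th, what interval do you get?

minor 3rd

The chord tones of D#+maj7 (D# augmented major seventh) are D#, F##, A##, C##.
So we need the interval from A## up to C##.
3 letter names make it a third; at 3 semitones (a half step narrower than major) the quality is minor.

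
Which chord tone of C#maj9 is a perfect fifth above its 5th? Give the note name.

C#maj9: C# E# G# B# D#.
The 5th is G#. A perfect fifth above G# is D#.
D# is the chord's 9th.

D#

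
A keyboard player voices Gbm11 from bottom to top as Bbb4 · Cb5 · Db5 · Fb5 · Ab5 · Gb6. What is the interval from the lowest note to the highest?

major thirteenth

The outer voices are Bbb4 and Gb6.
From Bbb to Gb is 21 semitones, exactly the major thirteenth.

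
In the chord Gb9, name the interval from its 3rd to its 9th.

minor 7th

The chord tones of Gb dominant ninth are Gb, Bb, Db, Fb, Ab.
That puts Bb below Ab.
7 letter names make it a seventh; at 10 semitones (a half step narrower than major) the quality is minor.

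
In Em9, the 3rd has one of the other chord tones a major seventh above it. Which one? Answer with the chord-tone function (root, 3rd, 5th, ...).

Em9 is spelled E, G, B, D, F#.
The 3rd is G. A major seventh above G is F#.
F# is the chord's 9th.

9th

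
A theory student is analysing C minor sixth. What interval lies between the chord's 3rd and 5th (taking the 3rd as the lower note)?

Cm6: C-Eb-G-A.
3rd = Eb; 5th = G.
From Eb to G is 4 semitones, exactly the major third.

major 3rd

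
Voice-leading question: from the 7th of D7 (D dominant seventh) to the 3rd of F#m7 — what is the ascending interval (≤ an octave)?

D7 (D dominant seventh) has C as its 7th, and F#m7 has A as its 3rd.
C up to A spans 6 letter names and 9 semitones — a major sixth.

major 6th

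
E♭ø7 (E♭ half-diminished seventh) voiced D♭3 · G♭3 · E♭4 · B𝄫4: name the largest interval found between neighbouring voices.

Adjacent intervals: D♭3→G♭3 = perfect fourth; G♭3→E♭4 = major sixth; E♭4→B𝄫4 = diminished fifth.
The largest is G♭3 to E♭4, a major sixth (9 semitones).

major sixth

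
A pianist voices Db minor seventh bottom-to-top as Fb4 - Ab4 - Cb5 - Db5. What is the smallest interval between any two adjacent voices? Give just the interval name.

Adjacent intervals: Fb4→Ab4 = major third; Ab4→Cb5 = minor third; Cb5→Db5 = major second.
The smallest is Cb5 to Db5, a major second (2 semitones).

major second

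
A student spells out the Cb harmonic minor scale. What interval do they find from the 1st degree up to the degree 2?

Cb harmonic minor: Cb Db Ebb Fb Gb Abb Bb.
The 1st degree is Cb and the 2nd scale degree is Db.
Cb up to Db spans 2 letter names and 2 semitones — a major second.

major second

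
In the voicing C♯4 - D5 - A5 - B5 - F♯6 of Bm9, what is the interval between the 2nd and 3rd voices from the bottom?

perfect fifth

Those voices are D5 and A5.
From D to A is 7 semitones, exactly the perfect fifth.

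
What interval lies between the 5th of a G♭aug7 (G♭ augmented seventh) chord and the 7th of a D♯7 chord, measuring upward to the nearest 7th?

M7

G♭aug7 (G♭ augmented seventh) has D as its 5th, and D♯7 has C♯ as its 7th.
From D to C♯ is 11 semitones, exactly the major seventh.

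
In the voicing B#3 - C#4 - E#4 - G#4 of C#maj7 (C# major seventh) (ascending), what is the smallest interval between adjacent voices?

Adjacent intervals: B#3→C#4 = minor second; C#4→E#4 = major third; E#4→G#4 = minor third.
The smallest is B#3 to C#4, a minor second (1 semitone).

minor 2nd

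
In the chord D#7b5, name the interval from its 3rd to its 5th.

Spelling the chord: D#-F##-A-C#.
3rd = F##; 5th = A.
F## up to A is 2 semitones, a whole step narrower than a major third, so the interval is diminished.

d3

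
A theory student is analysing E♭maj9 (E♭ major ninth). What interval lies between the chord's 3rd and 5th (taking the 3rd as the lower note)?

The chord tones of E♭maj9 (E♭ major ninth) are E♭-G-B♭-D-F.
So we need the interval from G up to B♭.
G up to B♭ is 3 semitones, a half step narrower than a major third, so the interval is minor.

minor third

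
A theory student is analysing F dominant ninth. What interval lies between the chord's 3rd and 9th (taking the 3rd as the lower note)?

minor 7th

The chord tones of F9 are F, A, C, Eb, G.
3rd = A; 9th = G.
7 letter names make it a seventh; at 10 semitones (a half step narrower than major) the quality is minor.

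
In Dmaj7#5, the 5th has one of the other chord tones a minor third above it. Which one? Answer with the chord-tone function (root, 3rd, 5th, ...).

The chord tones of D+maj7 are D F# A# C#.
The 5th is A#. A minor third above A# is C#.
C# is the chord's 7th.

7th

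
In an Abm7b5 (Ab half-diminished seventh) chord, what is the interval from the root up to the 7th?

Abø (Ab half-diminished seventh) is spelled Ab Cb Ebb Gb.
Root = Ab; 7th = Gb.
Ab up to Gb is 10 semitones, a half step narrower than a major seventh, so the interval is minor.

minor seventh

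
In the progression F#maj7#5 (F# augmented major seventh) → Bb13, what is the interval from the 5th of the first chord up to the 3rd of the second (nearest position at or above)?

d2

F#maj7#5 (F# augmented major seventh) has C## as its 5th, and Bb13 has D as its 3rd.
C## up to D is 0 semitones, a whole step narrower than a major second, so the interval is diminished.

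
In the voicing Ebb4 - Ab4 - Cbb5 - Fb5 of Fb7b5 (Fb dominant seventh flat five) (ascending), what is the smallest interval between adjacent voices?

Adjacent intervals: Ebb4→Ab4 = augmented fourth; Ab4→Cbb5 = diminished third; Cbb5→Fb5 = augmented fourth.
The smallest is Ab4 to Cbb5, a diminished third (2 semitones).

diminished third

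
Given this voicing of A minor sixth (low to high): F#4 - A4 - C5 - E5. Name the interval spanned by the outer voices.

The outer voices are F#4 and E5.
F# up to E is 10 semitones, a half step narrower than a major seventh, so the interval is minor.

minor seventh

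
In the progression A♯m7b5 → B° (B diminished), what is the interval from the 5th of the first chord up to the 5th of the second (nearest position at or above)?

minor second

A♯m7b5 has E as its 5th, and B° (B diminished) has F as its 5th.
2 letter names make it a second; at 1 semitone (a half step narrower than major) the quality is minor.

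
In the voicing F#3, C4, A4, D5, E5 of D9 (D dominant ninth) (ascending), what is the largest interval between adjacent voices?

M6

Adjacent intervals: F#3→C4 = diminished fifth; C4→A4 = major sixth; A4→D5 = perfect fourth; D5→E5 = major second.
The largest is C4 to A4, a major sixth (9 semitones).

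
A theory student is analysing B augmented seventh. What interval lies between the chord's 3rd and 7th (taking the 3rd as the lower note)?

diminished fifth

Spelling the chord: B D# F## A.
3rd = D#; 7th = A.
From D# to A: 6 semitones over a fifth = diminished.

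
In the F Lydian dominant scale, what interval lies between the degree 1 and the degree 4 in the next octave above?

augmented eleventh

F lydian dominant: F G A B C D E♭.
The degree 1 is F and the scale degree 4 (up an octave) is B.
From F to B: 18 semitones over an eleventh = augmented.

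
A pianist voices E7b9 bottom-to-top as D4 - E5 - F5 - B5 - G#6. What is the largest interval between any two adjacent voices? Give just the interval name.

major ninth

Adjacent intervals: D4→E5 = major ninth; E5→F5 = minor second; F5→B5 = augmented fourth; B5→G#6 = major sixth.
The largest is D4 to E5, a major ninth (14 semitones).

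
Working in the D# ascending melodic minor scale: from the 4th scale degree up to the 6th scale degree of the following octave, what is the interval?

M10

The scale runs D# E# F# G# A# B# C##.
4th scale degree = G#; 6th degree (up an octave) = B#.
From G# to B# is 16 semitones, exactly the major tenth.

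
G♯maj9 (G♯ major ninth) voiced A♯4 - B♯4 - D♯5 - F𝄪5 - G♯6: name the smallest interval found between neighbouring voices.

major 2nd

Adjacent intervals: A♯4→B♯4 = major second; B♯4→D♯5 = minor third; D♯5→F𝄪5 = major third; F𝄪5→G♯6 = minor ninth.
The smallest is A♯4 to B♯4, a major second (2 semitones).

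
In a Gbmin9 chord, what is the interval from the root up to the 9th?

Spelling the chord: Gb Bbb Db Fb Ab.
That puts Gb below Ab.
Counting 9 letters and 14 half steps from Gb gives a major ninth.

M9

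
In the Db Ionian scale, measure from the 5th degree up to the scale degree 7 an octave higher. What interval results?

The scale runs Db Eb F Gb Ab Bb C.
So we need the interval from Ab up to C.
Ab up to C spans 10 letter names and 16 semitones — a major tenth.

major tenth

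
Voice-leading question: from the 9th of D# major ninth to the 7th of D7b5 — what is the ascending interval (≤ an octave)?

d6

D# major ninth has E# as its 9th, and D7b5 has C as its 7th.
From E# to C: 7 semitones over a sixth = diminished.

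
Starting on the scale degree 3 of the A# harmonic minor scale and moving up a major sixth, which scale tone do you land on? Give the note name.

The scale is A# B# C# D# E# F# G##.
The scale degree 3 is C#; a major sixth above that is A# — scale degree 1.

A#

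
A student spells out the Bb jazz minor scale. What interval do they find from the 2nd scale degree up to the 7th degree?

The scale runs Bb C Db Eb F G A.
That puts C below A.
Counting 6 letters and 9 half steps from C gives a major sixth.

M6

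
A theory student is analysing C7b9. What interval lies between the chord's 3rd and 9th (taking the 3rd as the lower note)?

diminished seventh

Spelling the chord: C E G Bb Db.
That puts E below Db.
From E to Db: 9 semitones over a seventh = diminished.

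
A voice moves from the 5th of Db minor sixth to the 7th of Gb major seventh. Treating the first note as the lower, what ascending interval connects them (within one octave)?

Db minor sixth has Ab as its 5th, and Gb major seventh has F as its 7th.
Counting 6 letters and 9 half steps from Ab gives a major sixth.

major 6th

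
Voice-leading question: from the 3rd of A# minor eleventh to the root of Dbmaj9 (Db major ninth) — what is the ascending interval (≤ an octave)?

diminished 2nd

A# minor eleventh has C# as its 3rd, and Dbmaj9 (Db major ninth) has Db as its root.
C# up to Db is 0 semitones, a whole step narrower than a major second, so the interval is diminished.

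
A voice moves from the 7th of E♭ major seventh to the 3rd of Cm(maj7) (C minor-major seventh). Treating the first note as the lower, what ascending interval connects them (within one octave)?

minor second

E♭ major seventh has D as its 7th, and Cm(maj7) (C minor-major seventh) has E♭ as its 3rd.
2 letter names make it a second; at 1 semitone (a half step narrower than major) the quality is minor.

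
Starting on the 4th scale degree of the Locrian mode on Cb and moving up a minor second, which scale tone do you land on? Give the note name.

The scale is Cb Dbb Ebb Fb Gbb Abb Bbb.
The 4th scale degree is Fb; a minor second above that is Gbb — scale degree 5.

Gbb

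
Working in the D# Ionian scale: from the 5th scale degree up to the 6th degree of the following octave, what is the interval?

Spelling the D# Ionian scale: D# E# F## G# A# B# C##.
The 5th scale degree is A# and the 6th degree (up an octave) is B#.
From A# to B# is 14 semitones, exactly the major ninth.

major 9th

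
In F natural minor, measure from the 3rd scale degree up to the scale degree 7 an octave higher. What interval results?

The scale runs F G Ab Bb C Db Eb.
3rd scale degree = Ab; degree 7 (up an octave) = Eb.
Counting 12 letters and 19 half steps from Ab gives a perfect twelfth.

perfect twelfth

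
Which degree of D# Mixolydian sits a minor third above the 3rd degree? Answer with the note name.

The scale is D# E# F## G# A# B# C#.
The 3rd degree is F##; a minor third above that is A# — scale degree 5.

A#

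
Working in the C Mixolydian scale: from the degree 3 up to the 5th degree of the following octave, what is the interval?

C mixolydian: C D E F G A Bb.
So we need the interval from E up to G.
10 letter names make it a tenth; at 15 semitones (a half step narrower than major) the quality is minor.

minor tenth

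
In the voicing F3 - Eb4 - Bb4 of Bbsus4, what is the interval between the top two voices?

perfect fifth

Those voices are Eb4 and Bb4.
From Eb to Bb is 7 semitones, exactly the perfect fifth.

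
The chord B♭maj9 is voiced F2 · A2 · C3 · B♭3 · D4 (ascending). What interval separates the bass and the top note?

major 13th

The outer voices are F2 and D4.
From F to D is 21 semitones, exactly the major thirteenth.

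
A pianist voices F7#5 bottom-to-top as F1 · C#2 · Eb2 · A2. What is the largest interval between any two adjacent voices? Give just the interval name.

augmented 5th

Adjacent intervals: F1→C#2 = augmented fifth; C#2→Eb2 = diminished third; Eb2→A2 = augmented fourth.
The largest is F1 to C#2, an augmented fifth (8 semitones).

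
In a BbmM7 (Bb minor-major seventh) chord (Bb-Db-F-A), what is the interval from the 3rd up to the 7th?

So we need the interval from Db up to A.
5 letter names make it a fifth; at 8 semitones (a half step wider than perfect) the quality is augmented.

augmented fifth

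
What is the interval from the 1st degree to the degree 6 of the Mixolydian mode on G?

Spelling the Mixolydian mode on G: G A B C D E F.
The 1st degree is G and the scale degree 6 is E.
Counting 6 letters and 9 half steps from G gives a major sixth.

major sixth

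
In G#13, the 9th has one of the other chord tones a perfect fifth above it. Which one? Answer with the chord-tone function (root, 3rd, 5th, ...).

G# dominant thirteenth: G#–B#–D#–F#–A#–E#.
The 9th is A#. A perfect fifth above A# is E#.
E# is the chord's 13th.

13th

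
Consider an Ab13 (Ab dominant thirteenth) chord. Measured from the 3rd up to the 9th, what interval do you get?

The chord tones of Ab13 (Ab dominant thirteenth) are Ab-C-Eb-Gb-Bb-F.
That puts C below Bb.
C up to Bb is 10 semitones, a half step narrower than a major seventh, so the interval is minor.

minor seventh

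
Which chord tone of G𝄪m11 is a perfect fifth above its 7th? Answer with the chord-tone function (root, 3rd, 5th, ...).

11th

Spelling the chord: G𝄪–B♯–D𝄪–F𝄪–A𝄪–C𝄪.
The 7th is F𝄪. A perfect fifth above F𝄪 is C𝄪.
C𝄪 is the chord's 11th.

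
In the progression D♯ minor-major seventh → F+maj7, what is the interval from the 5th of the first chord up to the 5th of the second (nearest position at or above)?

D♯ minor-major seventh has A♯ as its 5th, and F+maj7 has C♯ as its 5th.
From A♯ to C♯: 3 semitones over a third = minor.

m3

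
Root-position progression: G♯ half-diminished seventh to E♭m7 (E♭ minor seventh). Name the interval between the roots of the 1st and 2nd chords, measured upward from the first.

The roots are G♯ and E♭.
From G♯ to E♭: 7 semitones over a sixth = diminished.

diminished sixth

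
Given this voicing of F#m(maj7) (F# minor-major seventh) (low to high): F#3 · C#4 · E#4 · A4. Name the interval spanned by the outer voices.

minor tenth

The outer voices are F#3 and A4.
From F# to A: 15 semitones over a tenth = minor.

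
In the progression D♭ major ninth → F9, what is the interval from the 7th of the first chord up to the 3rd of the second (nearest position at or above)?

The 7th of D♭ major ninth is C; the 3rd of F9 is A.
From C to A is 9 semitones, exactly the major sixth.

M6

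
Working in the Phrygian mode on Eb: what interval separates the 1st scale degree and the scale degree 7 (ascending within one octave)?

Eb phrygian: Eb Fb Gb Ab Bb Cb Db.
The 1st scale degree is Eb and the scale degree 7 is Db.
7 letter names make it a seventh; at 10 semitones (a half step narrower than major) the quality is minor.

minor seventh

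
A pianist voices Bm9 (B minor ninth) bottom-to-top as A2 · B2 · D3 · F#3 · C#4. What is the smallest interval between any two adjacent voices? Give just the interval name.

Adjacent intervals: A2→B2 = major second; B2→D3 = minor third; D3→F#3 = major third; F#3→C#4 = perfect fifth.
The smallest is A2 to B2, a major second (2 semitones).

major second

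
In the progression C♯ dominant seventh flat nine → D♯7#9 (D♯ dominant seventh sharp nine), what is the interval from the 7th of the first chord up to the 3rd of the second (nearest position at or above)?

augmented fifth

The 7th of C♯ dominant seventh flat nine is B; the 3rd of D♯7#9 (D♯ dominant seventh sharp nine) is F𝄪.
From B to F𝄪: 8 semitones over a fifth = augmented.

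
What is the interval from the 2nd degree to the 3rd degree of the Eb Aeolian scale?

Eb natural minor: Eb F Gb Ab Bb Cb Db.
2nd degree = F; scale degree 3 = Gb.
From F to Gb: 1 semitone over a second = minor.

minor second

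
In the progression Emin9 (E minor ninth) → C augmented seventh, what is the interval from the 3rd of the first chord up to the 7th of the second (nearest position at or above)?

Emin9 (E minor ninth) has G as its 3rd, and C augmented seventh has Bb as its 7th.
From G to Bb: 3 semitones over a third = minor.

minor third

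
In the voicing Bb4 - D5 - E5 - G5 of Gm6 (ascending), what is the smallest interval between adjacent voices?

major second

Adjacent intervals: Bb4→D5 = major third; D5→E5 = major second; E5→G5 = minor third.
The smallest is D5 to E5, a major second (2 semitones).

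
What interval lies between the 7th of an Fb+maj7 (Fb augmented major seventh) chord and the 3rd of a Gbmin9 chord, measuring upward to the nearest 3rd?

The 7th of Fb+maj7 (Fb augmented major seventh) is Eb; the 3rd of Gbmin9 is Bbb.
5 letter names make it a fifth; at 6 semitones (a half step narrower than perfect) the quality is diminished.

d5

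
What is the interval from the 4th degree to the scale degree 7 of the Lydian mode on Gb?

perfect fourth

Gb lydian: Gb Ab Bb C Db Eb F.
That puts C below F.
C up to F spans 4 letter names and 5 semitones — a perfect fourth.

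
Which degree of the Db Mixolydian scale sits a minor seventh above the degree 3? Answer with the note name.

Eb

The scale is Db Eb F Gb Ab Bb Cb.
The degree 3 is F; a minor seventh above that is Eb — scale degree 2.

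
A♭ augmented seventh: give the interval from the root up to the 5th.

augmented fifth

Spelling the chord: A♭-C-E-G♭.
So we need the interval from A♭ up to E.
From A♭ to E: 8 semitones over a fifth = augmented.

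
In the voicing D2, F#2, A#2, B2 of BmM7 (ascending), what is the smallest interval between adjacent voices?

minor second

Adjacent intervals: D2→F#2 = major third; F#2→A#2 = major third; A#2→B2 = minor second.
The smallest is A#2 to B2, a minor second (1 semitone).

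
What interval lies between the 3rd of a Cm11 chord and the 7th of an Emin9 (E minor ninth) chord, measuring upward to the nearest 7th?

major seventh

The 3rd of Cm11 is Eb; the 7th of Emin9 (E minor ninth) is D.
Counting 7 letters and 11 half steps from Eb gives a major seventh.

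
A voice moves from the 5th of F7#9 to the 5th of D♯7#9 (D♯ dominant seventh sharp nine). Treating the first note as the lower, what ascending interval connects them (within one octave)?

F7#9 has C as its 5th, and D♯7#9 (D♯ dominant seventh sharp nine) has A♯ as its 5th.
6 letter names make it a sixth; at 10 semitones (a half step wider than major) the quality is augmented.

augmented sixth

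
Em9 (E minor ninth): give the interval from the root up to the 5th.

perfect 5th

The chord tones of Emin9 are E G B D F#.
That puts E below B.
Counting 5 letters and 7 half steps from E gives a perfect fifth.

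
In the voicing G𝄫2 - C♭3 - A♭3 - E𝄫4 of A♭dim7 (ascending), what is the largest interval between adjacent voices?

M6

Adjacent intervals: G𝄫2→C♭3 = augmented fourth; C♭3→A♭3 = major sixth; A♭3→E𝄫4 = diminished fifth.
The largest is C♭3 to A♭3, a major sixth (9 semitones).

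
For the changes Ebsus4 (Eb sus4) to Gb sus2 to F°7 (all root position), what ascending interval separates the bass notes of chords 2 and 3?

major seventh

The roots are Gb and F.
Gb up to F spans 7 letter names and 11 semitones — a major seventh.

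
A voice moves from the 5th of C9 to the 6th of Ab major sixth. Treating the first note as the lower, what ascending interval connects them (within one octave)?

minor 7th

C9 has G as its 5th, and Ab major sixth has F as its 6th.
7 letter names make it a seventh; at 10 semitones (a half step narrower than major) the quality is minor.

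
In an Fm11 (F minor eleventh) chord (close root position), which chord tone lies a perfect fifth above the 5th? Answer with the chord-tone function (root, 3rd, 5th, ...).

9th

Fm11 is spelled F-A♭-C-E♭-G-B♭.
The 5th is C. A perfect fifth above C is G.
G is the chord's 9th.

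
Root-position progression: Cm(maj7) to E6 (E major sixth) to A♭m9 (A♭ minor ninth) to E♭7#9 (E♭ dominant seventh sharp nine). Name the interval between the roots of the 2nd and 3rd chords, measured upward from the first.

d4

The roots are E and A♭.
4 letter names make it a fourth; at 4 semitones (a half step narrower than perfect) the quality is diminished.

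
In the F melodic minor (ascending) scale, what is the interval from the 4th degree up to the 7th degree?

A4

The scale runs F G Ab Bb C D E.
So we need the interval from Bb up to E.
Bb up to E is 6 semitones, a half step wider than a perfect fourth, so the interval is augmented.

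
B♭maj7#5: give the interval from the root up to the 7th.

The chord tones of B♭maj7#5 (B♭ augmented major seventh) are B♭–D–F♯–A.
Root = B♭; 7th = A.
B♭ up to A spans 7 letter names and 11 semitones — a major seventh.

M7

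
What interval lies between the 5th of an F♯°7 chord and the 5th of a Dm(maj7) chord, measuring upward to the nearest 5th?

major sixth

The 5th of F♯°7 is C; the 5th of Dm(maj7) is A.
From C to A is 9 semitones, exactly the major sixth.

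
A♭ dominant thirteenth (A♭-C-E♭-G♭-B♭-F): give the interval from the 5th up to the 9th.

perfect 5th

So we need the interval from E♭ up to B♭.
From E♭ to B♭ is 7 semitones, exactly the perfect fifth.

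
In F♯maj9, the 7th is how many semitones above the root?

The chord tones of F♯maj9 are F♯–A♯–C♯–E♯–G♯.
F♯ to E♯ is a major seventh: 11 semitones.

11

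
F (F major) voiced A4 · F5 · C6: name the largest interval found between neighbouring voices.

Adjacent intervals: A4→F5 = minor sixth; F5→C6 = perfect fifth.
The largest is A4 to F5, a minor sixth (8 semitones).

minor sixth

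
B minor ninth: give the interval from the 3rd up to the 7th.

perfect fifth

Spelling the chord: B-D-F#-A-C#.
So we need the interval from D up to A.
Counting 5 letters and 7 half steps from D gives a perfect fifth.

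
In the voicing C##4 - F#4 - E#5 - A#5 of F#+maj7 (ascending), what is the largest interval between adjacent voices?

Adjacent intervals: C##4→F#4 = diminished fourth; F#4→E#5 = major seventh; E#5→A#5 = perfect fourth.
The largest is F#4 to E#5, a major seventh (11 semitones).

major seventh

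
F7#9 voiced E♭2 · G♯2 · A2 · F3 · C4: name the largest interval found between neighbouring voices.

minor sixth

Adjacent intervals: E♭2→G♯2 = augmented third; G♯2→A2 = minor second; A2→F3 = minor sixth; F3→C4 = perfect fifth.
The largest is A2 to F3, a minor sixth (8 semitones).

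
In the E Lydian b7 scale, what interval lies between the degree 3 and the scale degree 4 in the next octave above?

Spelling the E Lydian b7 scale: E F♯ G♯ A♯ B C♯ D.
The degree 3 is G♯ and the 4th scale degree (up an octave) is A♯.
From G♯ to A♯ is 14 semitones, exactly the major ninth.

major ninth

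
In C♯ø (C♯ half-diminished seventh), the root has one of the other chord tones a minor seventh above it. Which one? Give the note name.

C♯ half-diminished seventh: C♯–E–G–B.
The root is C♯. A minor seventh above C♯ is B.
B is the chord's 7th.

B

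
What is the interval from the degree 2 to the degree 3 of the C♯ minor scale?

The scale runs C♯ D♯ E F♯ G♯ A B.
So we need the interval from D♯ up to E.
From D♯ to E: 1 semitone over a second = minor.

minor 2nd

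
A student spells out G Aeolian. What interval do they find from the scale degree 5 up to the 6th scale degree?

Spelling G Aeolian: G A B♭ C D E♭ F.
The scale degree 5 is D and the degree 6 is E♭.
From D to E♭: 1 semitone over a second = minor.

minor second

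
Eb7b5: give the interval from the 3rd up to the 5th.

Eb7b5 (Eb dominant seventh flat five) is spelled Eb G Bbb Db.
3rd = G; 5th = Bbb.
3 letter names make it a third; at 2 semitones (a whole step narrower than major) the quality is diminished.

d3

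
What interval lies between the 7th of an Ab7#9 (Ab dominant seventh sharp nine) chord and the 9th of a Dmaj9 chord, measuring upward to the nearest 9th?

The 7th of Ab7#9 (Ab dominant seventh sharp nine) is Gb; the 9th of Dmaj9 is E.
From Gb to E: 10 semitones over a sixth = augmented.

augmented sixth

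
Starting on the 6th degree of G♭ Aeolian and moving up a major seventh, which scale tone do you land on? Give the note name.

The scale is G♭ A♭ B𝄫 C♭ D♭ E𝄫 F♭.
The 6th degree is E𝄫; a major seventh above that is D♭ — scale degree 5.

Db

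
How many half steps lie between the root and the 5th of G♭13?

The chord tones of G♭13 (G♭ dominant thirteenth) are G♭–B♭–D♭–F♭–A♭–E♭.
G♭ to D♭ is a perfect fifth: 7 semitones.

7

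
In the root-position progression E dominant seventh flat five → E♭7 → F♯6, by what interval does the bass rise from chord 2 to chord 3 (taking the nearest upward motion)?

augmented second

The roots are E♭ and F♯.
From E♭ to F♯: 3 semitones over a second = augmented.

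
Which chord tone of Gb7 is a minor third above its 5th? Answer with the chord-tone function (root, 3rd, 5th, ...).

Spelling the chord: Gb–Bb–Db–Fb.
The 5th is Db. A minor third above Db is Fb.
Fb is the chord's 7th.

7th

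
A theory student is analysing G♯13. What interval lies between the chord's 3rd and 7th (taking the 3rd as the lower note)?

d5

The chord tones of G♯ dominant thirteenth are G♯, B♯, D♯, F♯, A♯, E♯.
The 3rd is B♯ and the 7th is F♯.
From B♯ to F♯: 6 semitones over a fifth = diminished.
That tritone between 3rd and 7th is what gives the dominant seventh its pull toward resolution.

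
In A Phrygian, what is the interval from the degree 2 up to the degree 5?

augmented fourth

The scale runs A Bb C D E F G.
So we need the interval from Bb up to E.
From Bb to E: 6 semitones over a fourth = augmented.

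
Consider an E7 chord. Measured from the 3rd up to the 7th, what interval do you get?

E7 is spelled E–G#–B–D.
So we need the interval from G# up to D.
From G# to D: 6 semitones over a fifth = diminished.

diminished 5th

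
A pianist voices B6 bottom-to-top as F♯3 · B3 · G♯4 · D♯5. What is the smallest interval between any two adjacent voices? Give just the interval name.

Adjacent intervals: F♯3→B3 = perfect fourth; B3→G♯4 = major sixth; G♯4→D♯5 = perfect fifth.
The smallest is F♯3 to B3, a perfect fourth (5 semitones).

P4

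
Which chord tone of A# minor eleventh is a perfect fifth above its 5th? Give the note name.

A# minor eleventh: A#-C#-E#-G#-B#-D#.
The 5th is E#. A perfect fifth above E# is B#.
B# is the chord's 9th.

B#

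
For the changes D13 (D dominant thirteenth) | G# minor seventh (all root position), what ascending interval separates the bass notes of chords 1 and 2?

augmented 4th

The roots are D and G#.
4 letter names make it a fourth; at 6 semitones (a half step wider than perfect) the quality is augmented.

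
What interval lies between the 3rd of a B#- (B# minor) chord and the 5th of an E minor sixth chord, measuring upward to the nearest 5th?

B#- (B# minor) has D# as its 3rd, and E minor sixth has B as its 5th.
From D# to B: 8 semitones over a sixth = minor.

m6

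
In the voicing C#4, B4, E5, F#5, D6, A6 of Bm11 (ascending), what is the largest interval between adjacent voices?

minor 7th

Adjacent intervals: C#4→B4 = minor seventh; B4→E5 = perfect fourth; E5→F#5 = major second; F#5→D6 = minor sixth; D6→A6 = perfect fifth.
The largest is C#4 to B4, a minor seventh (10 semitones).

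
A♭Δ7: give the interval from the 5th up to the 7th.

major third

Spelling the chord: A♭, C, E♭, G.
The 5th is E♭ and the 7th is G.
From E♭ to G is 4 semitones, exactly the major third.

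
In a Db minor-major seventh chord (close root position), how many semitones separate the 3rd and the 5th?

4

The chord tones of DbmM7 are Db Fb Ab C.
Fb to Ab is a major third: 4 semitones.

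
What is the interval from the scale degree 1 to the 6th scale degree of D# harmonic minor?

Spelling D# harmonic minor: D# E# F# G# A# B C##.
Scale degree 1 = D#; 6th degree = B.
D# up to B is 8 semitones, a half step narrower than a major sixth, so the interval is minor.

minor 6th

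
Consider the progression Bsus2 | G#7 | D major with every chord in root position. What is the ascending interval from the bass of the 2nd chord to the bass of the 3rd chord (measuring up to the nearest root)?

The roots are G# and D.
5 letter names make it a fifth; at 6 semitones (a half step narrower than perfect) the quality is diminished.

d5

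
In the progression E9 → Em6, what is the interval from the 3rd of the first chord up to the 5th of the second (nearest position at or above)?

E9 has G# as its 3rd, and Em6 has B as its 5th.
G# up to B is 3 semitones, a half step narrower than a major third, so the interval is minor.

minor third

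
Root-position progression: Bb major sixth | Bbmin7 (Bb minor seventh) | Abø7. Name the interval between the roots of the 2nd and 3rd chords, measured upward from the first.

minor seventh

The roots are Bb and Ab.
Bb up to Ab is 10 semitones, a half step narrower than a major seventh, so the interval is minor.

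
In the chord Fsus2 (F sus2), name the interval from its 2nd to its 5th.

The chord tones of Fsus2 are F G C.
That puts G below C.
Counting 4 letters and 5 half steps from G gives a perfect fourth.

perfect fourth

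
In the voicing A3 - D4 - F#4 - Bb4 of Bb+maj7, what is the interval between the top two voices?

Those voices are F#4 and Bb4.
F# up to Bb is 4 semitones, a half step narrower than a perfect fourth, so the interval is diminished.

diminished fourth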